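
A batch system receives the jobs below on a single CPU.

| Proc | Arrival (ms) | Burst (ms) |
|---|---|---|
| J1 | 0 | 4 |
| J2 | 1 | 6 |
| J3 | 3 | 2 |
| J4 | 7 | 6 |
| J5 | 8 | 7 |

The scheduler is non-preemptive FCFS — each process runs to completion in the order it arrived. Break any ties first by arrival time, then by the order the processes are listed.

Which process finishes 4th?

J4

Schedule: | J1 0-4 | J2 4-10 | J3 10-12 | J4 12-18 | J5 18-25 |
Completion: J1=4  J2=10  J3=12  J4=18  J5=25
Turnaround (C−A): J1=4  J2=9  J3=9  J4=11  J5=17
Finish order: J1 → J2 → J3 → J4 → J5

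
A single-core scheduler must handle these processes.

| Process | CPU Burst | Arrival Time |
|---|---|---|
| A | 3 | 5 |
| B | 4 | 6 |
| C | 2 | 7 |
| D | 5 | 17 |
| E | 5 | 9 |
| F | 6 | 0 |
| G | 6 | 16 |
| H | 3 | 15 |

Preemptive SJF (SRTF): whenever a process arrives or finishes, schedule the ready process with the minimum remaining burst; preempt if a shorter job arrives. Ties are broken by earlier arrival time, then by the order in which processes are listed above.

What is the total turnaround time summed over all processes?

Gantt: | F 0-6 | A 6-9 | C 9-11 | B 11-15 | H 15-18 | E 18-23 | D 23-28 | G 28-34 |
Completion: A=9  B=15  C=11  D=28  E=23  F=6  G=34  H=18
Turnaround (C−A): A=4  B=9  C=4  D=11  E=14  F=6  G=18  H=3
Turnaround = completion − arrival: A=4, B=9, C=4, D=11, E=14, F=6, G=18, H=3
Total turnaround = 4 + 9 + 4 + 11 + 14 + 6 + 18 + 3 = 69

69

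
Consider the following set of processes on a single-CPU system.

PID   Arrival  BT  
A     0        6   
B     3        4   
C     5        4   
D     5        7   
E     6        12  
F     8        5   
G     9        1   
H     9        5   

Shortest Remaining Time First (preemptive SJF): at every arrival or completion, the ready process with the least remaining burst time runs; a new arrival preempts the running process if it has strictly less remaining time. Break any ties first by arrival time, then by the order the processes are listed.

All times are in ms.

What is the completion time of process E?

44

Gantt: | A 0-6 | B 6-10 | G 10-11 | C 11-15 | F 15-20 | H 20-25 | D 25-32 | E 32-44 |
Completion: A=6  B=10  C=15  D=32  E=44  F=20  G=11  H=25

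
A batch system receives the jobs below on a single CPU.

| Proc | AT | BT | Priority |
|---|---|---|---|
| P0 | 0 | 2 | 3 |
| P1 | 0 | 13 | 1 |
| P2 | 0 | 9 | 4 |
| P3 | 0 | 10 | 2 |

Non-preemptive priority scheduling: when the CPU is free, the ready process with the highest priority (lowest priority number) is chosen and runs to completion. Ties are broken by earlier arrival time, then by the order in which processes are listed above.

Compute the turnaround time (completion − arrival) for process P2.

Gantt: | P1 0-13 | P3 13-23 | P0 23-25 | P2 25-34 |
Completion: P0=25  P1=13  P2=34  P3=23
Turnaround(P2) = completion − arrival = 34 − 0 = 34

34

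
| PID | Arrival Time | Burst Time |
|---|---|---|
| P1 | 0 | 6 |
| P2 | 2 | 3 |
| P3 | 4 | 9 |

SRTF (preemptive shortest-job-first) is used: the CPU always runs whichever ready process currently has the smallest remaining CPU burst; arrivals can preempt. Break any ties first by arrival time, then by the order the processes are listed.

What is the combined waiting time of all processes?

Timeline: | P1 0-2 | P2 2-5 | P1 5-9 | P3 9-18 |
Completion: P1=9  P2=5  P3=18
Turnaround (C−A): P1=9  P2=3  P3=14
Waiting = turnaround − burst: P1=3, P2=0, P3=5
Total waiting = 3 + 0 + 5 = 8

8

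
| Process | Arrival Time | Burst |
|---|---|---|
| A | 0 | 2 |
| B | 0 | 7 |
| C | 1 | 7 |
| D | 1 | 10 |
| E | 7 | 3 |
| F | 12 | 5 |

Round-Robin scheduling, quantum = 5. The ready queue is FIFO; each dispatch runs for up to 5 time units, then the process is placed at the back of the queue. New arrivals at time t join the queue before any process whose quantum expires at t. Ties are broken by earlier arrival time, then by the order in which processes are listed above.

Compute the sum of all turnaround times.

Timeline: | A 0-2 | B 2-7 | C 7-12 | D 12-17 | E 17-20 | B 20-22 | F 22-27 | C 27-29 | D 29-34 |
Completion: A=2  B=22  C=29  D=34  E=20  F=27
Turnaround (C−A): A=2  B=22  C=28  D=33  E=13  F=15
Turnaround = completion − arrival: A=2, B=22, C=28, D=33, E=13, F=15
Total turnaround = 2 + 22 + 28 + 33 + 13 + 15 = 113

113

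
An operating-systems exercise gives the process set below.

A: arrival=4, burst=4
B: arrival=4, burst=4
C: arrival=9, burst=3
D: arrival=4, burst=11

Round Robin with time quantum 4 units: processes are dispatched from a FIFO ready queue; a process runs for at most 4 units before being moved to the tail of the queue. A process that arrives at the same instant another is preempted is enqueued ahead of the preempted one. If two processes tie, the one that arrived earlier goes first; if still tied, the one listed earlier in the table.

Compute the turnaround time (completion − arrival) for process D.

22

Gantt: | idle 0-4 | A 4-8 | B 8-12 | D 12-16 | C 16-19 | D 19-26 |
Completion: A=8  B=12  C=19  D=26
Turnaround(D) = completion − arrival = 26 − 4 = 22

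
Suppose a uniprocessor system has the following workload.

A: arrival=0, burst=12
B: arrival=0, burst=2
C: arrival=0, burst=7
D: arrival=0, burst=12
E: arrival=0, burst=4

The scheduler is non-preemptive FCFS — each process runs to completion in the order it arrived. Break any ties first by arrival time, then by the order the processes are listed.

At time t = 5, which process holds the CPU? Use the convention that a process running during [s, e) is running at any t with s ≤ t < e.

Timeline: | A 0-12 | B 12-14 | C 14-21 | D 21-33 | E 33-37 |
Completion: A=12  B=14  C=21  D=33  E=37
Turnaround (C−A): A=12  B=14  C=21  D=33  E=37

A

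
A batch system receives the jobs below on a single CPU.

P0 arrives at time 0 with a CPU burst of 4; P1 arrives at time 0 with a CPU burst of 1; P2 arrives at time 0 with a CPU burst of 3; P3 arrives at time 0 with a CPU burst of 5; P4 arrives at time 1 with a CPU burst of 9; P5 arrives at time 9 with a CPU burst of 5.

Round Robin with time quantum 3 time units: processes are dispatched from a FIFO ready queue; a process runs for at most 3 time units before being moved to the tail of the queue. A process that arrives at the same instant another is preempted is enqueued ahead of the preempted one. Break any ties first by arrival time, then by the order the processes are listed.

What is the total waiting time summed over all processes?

58

Gantt: | P0 0-3 | P1 3-4 | P2 4-7 | P3 7-10 | P4 10-13 | P0 13-14 | P5 14-17 | P3 17-19 | P4 19-22 | P5 22-24 | P4 24-27 |
Completion: P0=14  P1=4  P2=7  P3=19  P4=27  P5=24
Waiting = turnaround − burst: P0=10, P1=3, P2=4, P3=14, P4=17, P5=10
Total waiting = 10 + 3 + 4 + 14 + 17 + 10 = 58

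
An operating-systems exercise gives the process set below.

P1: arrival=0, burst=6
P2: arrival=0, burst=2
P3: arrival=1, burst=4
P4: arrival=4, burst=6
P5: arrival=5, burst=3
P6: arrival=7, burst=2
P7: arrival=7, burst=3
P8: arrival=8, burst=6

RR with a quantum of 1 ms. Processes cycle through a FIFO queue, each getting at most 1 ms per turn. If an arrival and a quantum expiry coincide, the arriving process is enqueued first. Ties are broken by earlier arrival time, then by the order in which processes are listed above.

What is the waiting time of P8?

18

Schedule: | P1 0-1 | P2 1-2 | P3 2-3 | P1 3-4 | P2 4-5 | P3 5-6 | P4 6-7 | P1 7-8 | P5 8-9 | P3 9-10 | P6 10-11 | P7 11-12 | P4 12-13 | P8 13-14 | P1 14-15 | P5 15-16 | P3 16-17 | P6 17-18 | P7 18-19 | P4 19-20 | P8 20-21 | P1 21-22 | P5 22-23 | P7 23-24 | P4 24-25 | P8 25-26 | P1 26-27 | P4 27-28 | P8 28-29 | P4 29-30 | P8 30-32 |
Completion: P1=27  P2=5  P3=17  P4=30  P5=23  P6=18  P7=24  P8=32
Turnaround (C−A): P1=27  P2=5  P3=16  P4=26  P5=18  P6=11  P7=17  P8=24
Waiting(P8) = turnaround − burst = 24 − 6 = 18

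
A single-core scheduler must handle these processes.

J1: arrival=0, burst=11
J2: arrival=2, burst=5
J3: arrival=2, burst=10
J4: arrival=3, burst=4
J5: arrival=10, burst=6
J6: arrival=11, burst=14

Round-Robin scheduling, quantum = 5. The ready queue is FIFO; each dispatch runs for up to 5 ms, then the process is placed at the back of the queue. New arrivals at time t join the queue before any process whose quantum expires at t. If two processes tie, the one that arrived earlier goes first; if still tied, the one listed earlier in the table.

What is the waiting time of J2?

Gantt: | J1 0-5 | J2 5-10 | J3 10-15 | J4 15-19 | J1 19-24 | J5 24-29 | J6 29-34 | J3 34-39 | J1 39-40 | J5 40-41 | J6 41-50 |
Completion: J1=40  J2=10  J3=39  J4=19  J5=41  J6=50
Turnaround (C−A): J1=40  J2=8  J3=37  J4=16  J5=31  J6=39
Waiting(J2) = turnaround − burst = 8 − 5 = 3

3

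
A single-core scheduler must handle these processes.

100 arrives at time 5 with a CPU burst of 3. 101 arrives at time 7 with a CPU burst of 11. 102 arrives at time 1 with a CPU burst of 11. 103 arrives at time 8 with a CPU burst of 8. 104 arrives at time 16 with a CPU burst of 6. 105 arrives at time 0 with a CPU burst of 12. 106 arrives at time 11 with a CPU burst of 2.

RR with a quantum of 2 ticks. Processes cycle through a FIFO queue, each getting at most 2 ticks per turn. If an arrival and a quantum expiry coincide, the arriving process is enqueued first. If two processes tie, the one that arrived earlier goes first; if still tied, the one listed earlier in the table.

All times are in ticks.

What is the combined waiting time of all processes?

181

Schedule: | 105 0-2 | 102 2-4 | 105 4-6 | 102 6-8 | 100 8-10 | 105 10-12 | 101 12-14 | 103 14-16 | 102 16-18 | 100 18-19 | 106 19-21 | 105 21-23 | 101 23-25 | 104 25-27 | 103 27-29 | 102 29-31 | 105 31-33 | 101 33-35 | 104 35-37 | 103 37-39 | 102 39-41 | 105 41-43 | 101 43-45 | 104 45-47 | 103 47-49 | 102 49-50 | 101 50-53 |
Completion: 100=19  101=53  102=50  103=49  104=47  105=43  106=21
Turnaround (C−A): 100=14  101=46  102=49  103=41  104=31  105=43  106=10
Waiting = turnaround − burst: 100=11, 101=35, 102=38, 103=33, 104=25, 105=31, 106=8
Total waiting = 11 + 35 + 38 + 33 + 25 + 31 + 8 = 181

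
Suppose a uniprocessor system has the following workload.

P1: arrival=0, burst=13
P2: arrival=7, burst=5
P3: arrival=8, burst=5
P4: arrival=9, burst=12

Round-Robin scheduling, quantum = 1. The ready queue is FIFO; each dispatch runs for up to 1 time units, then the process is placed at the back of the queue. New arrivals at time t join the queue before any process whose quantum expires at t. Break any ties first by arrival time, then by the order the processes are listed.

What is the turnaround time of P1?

Gantt: | P1 0-7 | P2 7-8 | P1 8-9 | P3 9-10 | P2 10-11 | P4 11-12 | P1 12-13 | P3 13-14 | P2 14-15 | P4 15-16 | P1 16-17 | P3 17-18 | P2 18-19 | P4 19-20 | P1 20-21 | P3 21-22 | P2 22-23 | P4 23-24 | P1 24-25 | P3 25-26 | P4 26-27 | P1 27-28 | P4 28-35 |
Completion: P1=28  P2=23  P3=26  P4=35
Turnaround(P1) = completion − arrival = 28 − 0 = 28

28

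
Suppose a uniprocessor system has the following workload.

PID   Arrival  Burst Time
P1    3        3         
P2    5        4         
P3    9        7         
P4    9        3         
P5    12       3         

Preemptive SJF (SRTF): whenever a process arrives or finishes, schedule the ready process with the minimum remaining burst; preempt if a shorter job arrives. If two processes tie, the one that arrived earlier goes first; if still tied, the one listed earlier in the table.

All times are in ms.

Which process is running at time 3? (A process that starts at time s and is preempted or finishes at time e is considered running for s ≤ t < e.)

P1

Schedule: | idle 0-3 | P1 3-6 | P2 6-10 | P4 10-13 | P5 13-16 | P3 16-23 |
Completion: P1=6  P2=10  P3=23  P4=13  P5=16
Turnaround (C−A): P1=3  P2=5  P3=14  P4=4  P5=4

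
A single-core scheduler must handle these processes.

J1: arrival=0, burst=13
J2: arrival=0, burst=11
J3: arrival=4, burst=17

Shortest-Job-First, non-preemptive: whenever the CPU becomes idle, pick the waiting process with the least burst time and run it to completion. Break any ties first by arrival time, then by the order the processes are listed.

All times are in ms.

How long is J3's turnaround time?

Gantt: | J2 0-11 | J1 11-24 | J3 24-41 |
Completion: J1=24  J2=11  J3=41
Turnaround(J3) = completion − arrival = 41 − 4 = 37

37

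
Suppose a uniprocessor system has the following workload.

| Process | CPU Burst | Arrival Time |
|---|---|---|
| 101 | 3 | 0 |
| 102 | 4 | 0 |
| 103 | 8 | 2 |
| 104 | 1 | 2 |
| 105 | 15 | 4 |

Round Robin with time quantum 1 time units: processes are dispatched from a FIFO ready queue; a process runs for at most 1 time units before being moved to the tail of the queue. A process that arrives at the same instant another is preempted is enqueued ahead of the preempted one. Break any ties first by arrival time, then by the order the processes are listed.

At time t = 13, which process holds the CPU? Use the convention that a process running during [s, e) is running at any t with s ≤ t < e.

105

Gantt: | 101 0-1 | 102 1-2 | 101 2-3 | 103 3-4 | 104 4-5 | 102 5-6 | 101 6-7 | 105 7-8 | 103 8-9 | 102 9-10 | 105 10-11 | 103 11-12 | 102 12-13 | 105 13-14 | 103 14-15 | 105 15-16 | 103 16-17 | 105 17-18 | 103 18-19 | 105 19-20 | 103 20-21 | 105 21-22 | 103 22-23 | 105 23-31 |
Completion: 101=7  102=13  103=23  104=5  105=31
Turnaround (C−A): 101=7  102=13  103=21  104=3  105=27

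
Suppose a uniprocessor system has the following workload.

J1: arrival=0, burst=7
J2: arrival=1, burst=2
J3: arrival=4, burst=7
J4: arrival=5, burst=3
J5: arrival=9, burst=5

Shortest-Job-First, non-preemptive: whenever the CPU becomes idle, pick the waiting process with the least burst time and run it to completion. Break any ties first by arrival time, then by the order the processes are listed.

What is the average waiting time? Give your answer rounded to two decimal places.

Schedule: | J1 0-7 | J2 7-9 | J4 9-12 | J5 12-17 | J3 17-24 |
Completion: J1=7  J2=9  J3=24  J4=12  J5=17
Waiting times: J1=0, J2=6, J3=13, J4=4, J5=3
Average waiting = (0+6+13+4+3) / 5 = 26/5 = 5.20

5.20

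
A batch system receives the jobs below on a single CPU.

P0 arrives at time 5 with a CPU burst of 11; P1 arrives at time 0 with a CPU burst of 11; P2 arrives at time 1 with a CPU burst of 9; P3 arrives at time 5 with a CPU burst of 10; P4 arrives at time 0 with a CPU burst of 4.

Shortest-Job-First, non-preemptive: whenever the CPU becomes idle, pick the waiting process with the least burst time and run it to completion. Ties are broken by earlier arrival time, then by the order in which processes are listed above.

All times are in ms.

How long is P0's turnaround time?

40

Gantt: | P4 0-4 | P2 4-13 | P3 13-23 | P1 23-34 | P0 34-45 |
Completion: P0=45  P1=34  P2=13  P3=23  P4=4
Turnaround (C−A): P0=40  P1=34  P2=12  P3=18  P4=4
Turnaround(P0) = completion − arrival = 45 − 5 = 40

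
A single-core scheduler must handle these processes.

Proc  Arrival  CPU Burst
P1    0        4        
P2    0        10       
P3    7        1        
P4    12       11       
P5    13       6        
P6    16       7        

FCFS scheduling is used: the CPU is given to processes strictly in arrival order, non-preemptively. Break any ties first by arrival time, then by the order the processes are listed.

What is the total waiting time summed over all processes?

43

Schedule: | P1 0-4 | P2 4-14 | P3 14-15 | P4 15-26 | P5 26-32 | P6 32-39 |
Completion: P1=4  P2=14  P3=15  P4=26  P5=32  P6=39
Turnaround (C−A): P1=4  P2=14  P3=8  P4=14  P5=19  P6=23
Waiting = turnaround − burst: P1=0, P2=4, P3=7, P4=3, P5=13, P6=16
Total waiting = 0 + 4 + 7 + 3 + 13 + 16 = 43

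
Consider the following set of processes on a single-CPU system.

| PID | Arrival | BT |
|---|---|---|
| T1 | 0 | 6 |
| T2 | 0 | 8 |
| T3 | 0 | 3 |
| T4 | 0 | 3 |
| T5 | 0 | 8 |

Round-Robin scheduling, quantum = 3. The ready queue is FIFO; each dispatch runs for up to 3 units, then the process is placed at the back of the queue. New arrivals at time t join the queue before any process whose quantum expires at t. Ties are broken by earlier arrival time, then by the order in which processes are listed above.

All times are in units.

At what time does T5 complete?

28

Schedule: | T1 0-3 | T2 3-6 | T3 6-9 | T4 9-12 | T5 12-15 | T1 15-18 | T2 18-21 | T5 21-24 | T2 24-26 | T5 26-28 |
Completion: T1=18  T2=26  T3=9  T4=12  T5=28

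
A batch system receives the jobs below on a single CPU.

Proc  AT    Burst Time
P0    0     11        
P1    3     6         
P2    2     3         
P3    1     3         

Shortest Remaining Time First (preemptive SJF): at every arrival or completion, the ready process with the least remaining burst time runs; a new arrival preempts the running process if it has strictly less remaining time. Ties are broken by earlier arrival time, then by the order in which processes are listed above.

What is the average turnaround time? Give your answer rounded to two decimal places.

Schedule: | P0 0-1 | P3 1-4 | P2 4-7 | P1 7-13 | P0 13-23 |
Completion: P0=23  P1=13  P2=7  P3=4
Turnaround times: P0=23, P1=10, P2=5, P3=3
Average turnaround = (23+10+5+3) / 4 = 41/4 = 10.25

10.25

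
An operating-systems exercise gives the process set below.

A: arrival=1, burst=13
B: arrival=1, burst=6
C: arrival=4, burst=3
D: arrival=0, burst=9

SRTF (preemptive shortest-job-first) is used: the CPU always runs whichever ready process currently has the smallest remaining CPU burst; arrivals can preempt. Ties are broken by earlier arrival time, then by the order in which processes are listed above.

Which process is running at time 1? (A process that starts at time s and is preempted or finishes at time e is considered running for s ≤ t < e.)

B

Timeline: | D 0-1 | B 1-7 | C 7-10 | D 10-18 | A 18-31 |
Completion: A=31  B=7  C=10  D=18
Turnaround (C−A): A=30  B=6  C=6  D=18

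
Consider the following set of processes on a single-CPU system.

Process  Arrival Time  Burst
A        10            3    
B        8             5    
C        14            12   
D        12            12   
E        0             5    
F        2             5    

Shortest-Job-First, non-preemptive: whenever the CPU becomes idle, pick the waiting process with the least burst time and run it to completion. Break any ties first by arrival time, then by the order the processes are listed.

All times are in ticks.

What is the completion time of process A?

13

Schedule: | E 0-5 | F 5-10 | A 10-13 | B 13-18 | D 18-30 | C 30-42 |
Completion: A=13  B=18  C=42  D=30  E=5  F=10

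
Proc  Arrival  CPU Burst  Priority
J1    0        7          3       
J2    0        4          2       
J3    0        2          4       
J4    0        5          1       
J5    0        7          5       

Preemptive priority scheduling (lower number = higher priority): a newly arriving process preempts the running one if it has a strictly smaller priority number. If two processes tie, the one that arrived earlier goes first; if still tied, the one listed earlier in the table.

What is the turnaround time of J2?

Schedule: | J4 0-5 | J2 5-9 | J1 9-16 | J3 16-18 | J5 18-25 |
Completion: J1=16  J2=9  J3=18  J4=5  J5=25
Turnaround (C−A): J1=16  J2=9  J3=18  J4=5  J5=25
Turnaround(J2) = completion − arrival = 9 − 0 = 9

9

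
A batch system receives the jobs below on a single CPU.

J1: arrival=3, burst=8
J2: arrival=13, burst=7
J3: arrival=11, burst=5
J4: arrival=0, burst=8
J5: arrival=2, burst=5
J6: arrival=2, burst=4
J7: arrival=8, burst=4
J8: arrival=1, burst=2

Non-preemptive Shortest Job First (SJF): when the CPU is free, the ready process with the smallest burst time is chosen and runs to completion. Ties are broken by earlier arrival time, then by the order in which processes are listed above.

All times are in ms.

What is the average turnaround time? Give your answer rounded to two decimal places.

17.38

Timeline: | J4 0-8 | J8 8-10 | J6 10-14 | J7 14-18 | J5 18-23 | J3 23-28 | J2 28-35 | J1 35-43 |
Completion: J1=43  J2=35  J3=28  J4=8  J5=23  J6=14  J7=18  J8=10
Turnaround (C−A): J1=40  J2=22  J3=17  J4=8  J5=21  J6=12  J7=10  J8=9
Turnaround times: J1=40, J2=22, J3=17, J4=8, J5=21, J6=12, J7=10, J8=9
Average turnaround = (40+22+17+8+21+12+10+9) / 8 = 139/8 = 17.38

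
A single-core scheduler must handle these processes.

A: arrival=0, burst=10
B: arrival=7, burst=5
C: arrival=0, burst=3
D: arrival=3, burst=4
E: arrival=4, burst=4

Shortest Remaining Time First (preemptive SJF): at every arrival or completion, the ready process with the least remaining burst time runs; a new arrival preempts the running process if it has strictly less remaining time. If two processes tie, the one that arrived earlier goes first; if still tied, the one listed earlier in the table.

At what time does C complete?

Gantt: | C 0-3 | D 3-7 | E 7-11 | B 11-16 | A 16-26 |
Completion: A=26  B=16  C=3  D=7  E=11

3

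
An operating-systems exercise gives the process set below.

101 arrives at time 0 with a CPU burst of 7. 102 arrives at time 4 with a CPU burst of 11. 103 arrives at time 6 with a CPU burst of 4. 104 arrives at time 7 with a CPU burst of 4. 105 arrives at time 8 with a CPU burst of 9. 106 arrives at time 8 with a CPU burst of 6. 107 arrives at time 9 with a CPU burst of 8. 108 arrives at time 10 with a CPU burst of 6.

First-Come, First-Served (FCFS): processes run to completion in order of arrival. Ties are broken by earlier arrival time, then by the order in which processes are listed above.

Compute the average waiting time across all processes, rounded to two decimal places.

Gantt: | 101 0-7 | 102 7-18 | 103 18-22 | 104 22-26 | 105 26-35 | 106 35-41 | 107 41-49 | 108 49-55 |
Completion: 101=7  102=18  103=22  104=26  105=35  106=41  107=49  108=55
Turnaround (C−A): 101=7  102=14  103=16  104=19  105=27  106=33  107=40  108=45
Waiting times: 101=0, 102=3, 103=12, 104=15, 105=18, 106=27, 107=32, 108=39
Average waiting = (0+3+12+15+18+27+32+39) / 8 = 146/8 = 18.25

18.25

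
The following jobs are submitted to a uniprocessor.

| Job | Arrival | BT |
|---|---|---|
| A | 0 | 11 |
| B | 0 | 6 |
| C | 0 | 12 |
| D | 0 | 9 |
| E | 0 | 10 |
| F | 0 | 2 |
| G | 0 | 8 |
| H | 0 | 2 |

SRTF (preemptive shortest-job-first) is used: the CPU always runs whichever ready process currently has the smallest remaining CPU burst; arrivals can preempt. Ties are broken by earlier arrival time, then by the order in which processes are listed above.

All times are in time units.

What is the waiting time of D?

Schedule: | F 0-2 | H 2-4 | B 4-10 | G 10-18 | D 18-27 | E 27-37 | A 37-48 | C 48-60 |
Completion: A=48  B=10  C=60  D=27  E=37  F=2  G=18  H=4
Waiting(D) = turnaround − burst = 27 − 9 = 18

18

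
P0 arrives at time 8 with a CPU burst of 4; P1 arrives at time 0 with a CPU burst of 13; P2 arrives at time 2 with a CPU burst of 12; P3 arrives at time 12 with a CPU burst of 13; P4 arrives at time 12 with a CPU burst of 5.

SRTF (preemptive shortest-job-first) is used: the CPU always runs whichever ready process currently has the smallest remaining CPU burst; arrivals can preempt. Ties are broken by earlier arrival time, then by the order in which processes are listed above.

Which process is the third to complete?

P4

Gantt: | P1 0-8 | P0 8-12 | P1 12-17 | P4 17-22 | P2 22-34 | P3 34-47 |
Completion: P0=12  P1=17  P2=34  P3=47  P4=22
Turnaround (C−A): P0=4  P1=17  P2=32  P3=35  P4=10
Finish order: P0 → P1 → P4 → P2 → P3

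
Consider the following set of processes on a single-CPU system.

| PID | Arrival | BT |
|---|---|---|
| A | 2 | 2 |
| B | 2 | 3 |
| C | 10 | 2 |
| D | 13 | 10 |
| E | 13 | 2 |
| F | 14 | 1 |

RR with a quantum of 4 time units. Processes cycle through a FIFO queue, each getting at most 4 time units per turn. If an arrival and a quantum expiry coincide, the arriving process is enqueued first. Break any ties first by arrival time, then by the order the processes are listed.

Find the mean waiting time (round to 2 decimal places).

2.33

Schedule: | idle 0-2 | A 2-4 | B 4-7 | idle 7-10 | C 10-12 | idle 12-13 | D 13-17 | E 17-19 | F 19-20 | D 20-26 |
Completion: A=4  B=7  C=12  D=26  E=19  F=20
Turnaround (C−A): A=2  B=5  C=2  D=13  E=6  F=6
Waiting times: A=0, B=2, C=0, D=3, E=4, F=5
Average waiting = (0+2+0+3+4+5) / 6 = 14/6 = 2.33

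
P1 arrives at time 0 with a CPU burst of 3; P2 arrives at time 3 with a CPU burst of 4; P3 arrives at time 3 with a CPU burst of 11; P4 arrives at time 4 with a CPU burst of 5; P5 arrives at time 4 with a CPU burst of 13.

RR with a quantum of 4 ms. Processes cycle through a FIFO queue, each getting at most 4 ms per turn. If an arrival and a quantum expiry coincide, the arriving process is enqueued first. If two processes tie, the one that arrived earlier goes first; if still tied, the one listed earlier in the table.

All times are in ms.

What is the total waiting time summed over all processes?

Schedule: | P1 0-3 | P2 3-7 | P3 7-11 | P4 11-15 | P5 15-19 | P3 19-23 | P4 23-24 | P5 24-28 | P3 28-31 | P5 31-36 |
Completion: P1=3  P2=7  P3=31  P4=24  P5=36
Waiting = turnaround − burst: P1=0, P2=0, P3=17, P4=15, P5=19
Total waiting = 0 + 0 + 17 + 15 + 19 = 51

51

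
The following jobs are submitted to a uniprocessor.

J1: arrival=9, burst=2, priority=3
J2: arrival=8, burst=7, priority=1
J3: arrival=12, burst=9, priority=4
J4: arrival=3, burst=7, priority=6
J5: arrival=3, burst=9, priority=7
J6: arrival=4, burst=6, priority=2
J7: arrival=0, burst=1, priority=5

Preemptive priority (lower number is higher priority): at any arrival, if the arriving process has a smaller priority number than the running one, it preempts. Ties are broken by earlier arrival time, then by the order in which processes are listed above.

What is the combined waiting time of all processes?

77

Gantt: | J7 0-1 | idle 1-3 | J4 3-4 | J6 4-8 | J2 8-15 | J6 15-17 | J1 17-19 | J3 19-28 | J4 28-34 | J5 34-43 |
Completion: J1=19  J2=15  J3=28  J4=34  J5=43  J6=17  J7=1
Turnaround (C−A): J1=10  J2=7  J3=16  J4=31  J5=40  J6=13  J7=1
Waiting = turnaround − burst: J1=8, J2=0, J3=7, J4=24, J5=31, J6=7, J7=0
Total waiting = 8 + 0 + 7 + 24 + 31 + 7 + 0 = 77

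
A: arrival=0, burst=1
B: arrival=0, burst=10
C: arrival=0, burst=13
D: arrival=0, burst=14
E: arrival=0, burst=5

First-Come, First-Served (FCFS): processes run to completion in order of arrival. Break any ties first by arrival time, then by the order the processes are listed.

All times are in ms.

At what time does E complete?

Timeline: | A 0-1 | B 1-11 | C 11-24 | D 24-38 | E 38-43 |
Completion: A=1  B=11  C=24  D=38  E=43
Turnaround (C−A): A=1  B=11  C=24  D=38  E=43

43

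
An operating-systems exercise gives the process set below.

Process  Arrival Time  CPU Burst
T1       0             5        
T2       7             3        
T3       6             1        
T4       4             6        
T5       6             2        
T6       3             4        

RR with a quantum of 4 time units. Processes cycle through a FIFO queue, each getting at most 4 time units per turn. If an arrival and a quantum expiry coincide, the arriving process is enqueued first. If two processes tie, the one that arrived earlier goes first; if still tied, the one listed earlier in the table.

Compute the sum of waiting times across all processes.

Schedule: | T1 0-4 | T6 4-8 | T4 8-12 | T1 12-13 | T3 13-14 | T5 14-16 | T2 16-19 | T4 19-21 |
Completion: T1=13  T2=19  T3=14  T4=21  T5=16  T6=8
Turnaround (C−A): T1=13  T2=12  T3=8  T4=17  T5=10  T6=5
Waiting = turnaround − burst: T1=8, T2=9, T3=7, T4=11, T5=8, T6=1
Total waiting = 8 + 9 + 7 + 11 + 8 + 1 = 44

44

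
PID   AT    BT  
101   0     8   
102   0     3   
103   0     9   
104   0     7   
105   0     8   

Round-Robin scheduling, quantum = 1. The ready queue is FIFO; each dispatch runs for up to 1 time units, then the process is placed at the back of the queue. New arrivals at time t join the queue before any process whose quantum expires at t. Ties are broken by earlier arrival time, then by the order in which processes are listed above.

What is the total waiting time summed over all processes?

108

Schedule: | 101 0-1 | 102 1-2 | 103 2-3 | 104 3-4 | 105 4-5 | 101 5-6 | 102 6-7 | 103 7-8 | 104 8-9 | 105 9-10 | 101 10-11 | 102 11-12 | 103 12-13 | 104 13-14 | 105 14-15 | 101 15-16 | 103 16-17 | 104 17-18 | 105 18-19 | 101 19-20 | 103 20-21 | 104 21-22 | 105 22-23 | 101 23-24 | 103 24-25 | 104 25-26 | 105 26-27 | 101 27-28 | 103 28-29 | 104 29-30 | 105 30-31 | 101 31-32 | 103 32-33 | 105 33-34 | 103 34-35 |
Completion: 101=32  102=12  103=35  104=30  105=34
Waiting = turnaround − burst: 101=24, 102=9, 103=26, 104=23, 105=26
Total waiting = 24 + 9 + 26 + 23 + 26 = 108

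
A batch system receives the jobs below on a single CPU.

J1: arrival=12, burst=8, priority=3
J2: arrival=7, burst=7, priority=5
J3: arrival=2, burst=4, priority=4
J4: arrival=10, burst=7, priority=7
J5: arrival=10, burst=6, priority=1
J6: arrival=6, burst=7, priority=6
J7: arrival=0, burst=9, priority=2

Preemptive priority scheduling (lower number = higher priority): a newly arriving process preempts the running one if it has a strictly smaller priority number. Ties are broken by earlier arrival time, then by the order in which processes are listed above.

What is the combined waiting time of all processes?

Timeline: | J7 0-9 | J3 9-10 | J5 10-16 | J1 16-24 | J3 24-27 | J2 27-34 | J6 34-41 | J4 41-48 |
Completion: J1=24  J2=34  J3=27  J4=48  J5=16  J6=41  J7=9
Turnaround (C−A): J1=12  J2=27  J3=25  J4=38  J5=6  J6=35  J7=9
Waiting = turnaround − burst: J1=4, J2=20, J3=21, J4=31, J5=0, J6=28, J7=0
Total waiting = 4 + 20 + 21 + 31 + 0 + 28 + 0 = 104

104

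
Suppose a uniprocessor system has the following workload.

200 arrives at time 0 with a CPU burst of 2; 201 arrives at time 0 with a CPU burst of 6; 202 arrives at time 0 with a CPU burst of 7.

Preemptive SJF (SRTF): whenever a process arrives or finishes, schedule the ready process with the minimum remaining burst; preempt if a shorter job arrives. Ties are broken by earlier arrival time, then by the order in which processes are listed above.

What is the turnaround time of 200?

Gantt: | 200 0-2 | 201 2-8 | 202 8-15 |
Completion: 200=2  201=8  202=15
Turnaround (C−A): 200=2  201=8  202=15
Turnaround(200) = completion − arrival = 2 − 0 = 2

2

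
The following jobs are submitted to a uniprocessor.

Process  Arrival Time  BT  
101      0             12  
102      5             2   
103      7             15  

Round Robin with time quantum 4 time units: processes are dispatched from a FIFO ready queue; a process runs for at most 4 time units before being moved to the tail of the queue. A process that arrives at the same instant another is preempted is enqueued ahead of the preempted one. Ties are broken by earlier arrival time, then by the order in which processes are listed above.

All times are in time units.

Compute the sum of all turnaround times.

45

Timeline: | 101 0-8 | 102 8-10 | 103 10-14 | 101 14-18 | 103 18-29 |
Completion: 101=18  102=10  103=29
Turnaround (C−A): 101=18  102=5  103=22
Turnaround = completion − arrival: 101=18, 102=5, 103=22
Total turnaround = 18 + 5 + 22 = 45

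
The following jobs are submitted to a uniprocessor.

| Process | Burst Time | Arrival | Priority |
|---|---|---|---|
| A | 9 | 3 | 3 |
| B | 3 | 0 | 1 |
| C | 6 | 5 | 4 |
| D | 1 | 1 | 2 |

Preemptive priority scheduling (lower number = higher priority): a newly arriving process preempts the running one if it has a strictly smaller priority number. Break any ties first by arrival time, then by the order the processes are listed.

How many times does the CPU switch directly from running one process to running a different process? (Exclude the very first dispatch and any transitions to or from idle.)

Schedule: | B 0-3 | D 3-4 | A 4-13 | C 13-19 |
Completion: A=13  B=3  C=19  D=4
Turnaround (C−A): A=10  B=3  C=14  D=3

3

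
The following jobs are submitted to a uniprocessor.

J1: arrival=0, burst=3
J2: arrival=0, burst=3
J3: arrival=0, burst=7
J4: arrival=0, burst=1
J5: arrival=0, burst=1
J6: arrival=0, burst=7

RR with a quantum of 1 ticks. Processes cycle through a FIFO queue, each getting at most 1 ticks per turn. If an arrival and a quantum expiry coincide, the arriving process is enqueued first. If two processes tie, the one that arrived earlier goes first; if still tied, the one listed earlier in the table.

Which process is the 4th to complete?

Schedule: | J1 0-1 | J2 1-2 | J3 2-3 | J4 3-4 | J5 4-5 | J6 5-6 | J1 6-7 | J2 7-8 | J3 8-9 | J6 9-10 | J1 10-11 | J2 11-12 | J3 12-13 | J6 13-14 | J3 14-15 | J6 15-16 | J3 16-17 | J6 17-18 | J3 18-19 | J6 19-20 | J3 20-21 | J6 21-22 |
Completion: J1=11  J2=12  J3=21  J4=4  J5=5  J6=22
Turnaround (C−A): J1=11  J2=12  J3=21  J4=4  J5=5  J6=22
Finish order: J4 → J5 → J1 → J2 → J3 → J6

J2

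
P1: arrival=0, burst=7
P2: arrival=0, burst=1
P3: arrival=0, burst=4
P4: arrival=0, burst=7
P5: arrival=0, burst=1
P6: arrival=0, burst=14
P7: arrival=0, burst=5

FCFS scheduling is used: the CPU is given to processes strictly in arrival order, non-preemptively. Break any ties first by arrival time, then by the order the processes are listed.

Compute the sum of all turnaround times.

139

Timeline: | P1 0-7 | P2 7-8 | P3 8-12 | P4 12-19 | P5 19-20 | P6 20-34 | P7 34-39 |
Completion: P1=7  P2=8  P3=12  P4=19  P5=20  P6=34  P7=39
Turnaround = completion − arrival: P1=7, P2=8, P3=12, P4=19, P5=20, P6=34, P7=39
Total turnaround = 7 + 8 + 12 + 19 + 20 + 34 + 39 = 139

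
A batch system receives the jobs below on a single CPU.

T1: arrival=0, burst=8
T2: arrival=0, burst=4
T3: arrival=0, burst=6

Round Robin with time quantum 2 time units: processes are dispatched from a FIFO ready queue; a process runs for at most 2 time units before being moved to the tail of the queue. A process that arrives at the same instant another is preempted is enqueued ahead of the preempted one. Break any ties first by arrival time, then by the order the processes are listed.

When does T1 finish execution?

18

Schedule: | T1 0-2 | T2 2-4 | T3 4-6 | T1 6-8 | T2 8-10 | T3 10-12 | T1 12-14 | T3 14-16 | T1 16-18 |
Completion: T1=18  T2=10  T3=16
Turnaround (C−A): T1=18  T2=10  T3=16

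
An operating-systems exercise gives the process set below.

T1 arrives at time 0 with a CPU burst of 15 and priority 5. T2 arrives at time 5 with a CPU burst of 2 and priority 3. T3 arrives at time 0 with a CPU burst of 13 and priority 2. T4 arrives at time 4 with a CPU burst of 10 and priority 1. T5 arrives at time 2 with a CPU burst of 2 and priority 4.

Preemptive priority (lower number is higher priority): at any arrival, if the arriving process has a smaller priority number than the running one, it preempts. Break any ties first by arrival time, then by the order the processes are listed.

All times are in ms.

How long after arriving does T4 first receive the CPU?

0

Schedule: | T3 0-4 | T4 4-14 | T3 14-23 | T2 23-25 | T5 25-27 | T1 27-42 |
Completion: T1=42  T2=25  T3=23  T4=14  T5=27
Response(T4) = first start − arrival = 4 − 4 = 0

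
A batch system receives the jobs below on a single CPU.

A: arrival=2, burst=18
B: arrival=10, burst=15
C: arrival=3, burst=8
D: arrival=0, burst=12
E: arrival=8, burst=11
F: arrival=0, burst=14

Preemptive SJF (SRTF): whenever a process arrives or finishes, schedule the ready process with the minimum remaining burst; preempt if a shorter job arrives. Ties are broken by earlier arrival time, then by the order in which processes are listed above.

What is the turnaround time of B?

50

Gantt: | D 0-3 | C 3-11 | D 11-20 | E 20-31 | F 31-45 | B 45-60 | A 60-78 |
Completion: A=78  B=60  C=11  D=20  E=31  F=45
Turnaround (C−A): A=76  B=50  C=8  D=20  E=23  F=45
Turnaround(B) = completion − arrival = 60 − 10 = 50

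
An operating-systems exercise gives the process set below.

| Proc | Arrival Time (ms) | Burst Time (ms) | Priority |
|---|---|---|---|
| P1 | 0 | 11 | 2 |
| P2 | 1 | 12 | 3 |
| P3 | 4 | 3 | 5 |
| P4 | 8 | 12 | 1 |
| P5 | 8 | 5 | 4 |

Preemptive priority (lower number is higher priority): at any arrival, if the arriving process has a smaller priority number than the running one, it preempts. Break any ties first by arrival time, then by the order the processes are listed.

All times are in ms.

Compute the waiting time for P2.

22

Gantt: | P1 0-8 | P4 8-20 | P1 20-23 | P2 23-35 | P5 35-40 | P3 40-43 |
Completion: P1=23  P2=35  P3=43  P4=20  P5=40
Turnaround (C−A): P1=23  P2=34  P3=39  P4=12  P5=32
Waiting(P2) = turnaround − burst = 34 − 12 = 22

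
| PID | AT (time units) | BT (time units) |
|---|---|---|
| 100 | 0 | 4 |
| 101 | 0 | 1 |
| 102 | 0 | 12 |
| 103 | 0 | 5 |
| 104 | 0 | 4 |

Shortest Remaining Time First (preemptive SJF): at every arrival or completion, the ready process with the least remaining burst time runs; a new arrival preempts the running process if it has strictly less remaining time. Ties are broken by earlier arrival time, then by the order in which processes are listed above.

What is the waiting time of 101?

Timeline: | 101 0-1 | 100 1-5 | 104 5-9 | 103 9-14 | 102 14-26 |
Completion: 100=5  101=1  102=26  103=14  104=9
Waiting(101) = turnaround − burst = 1 − 1 = 0

0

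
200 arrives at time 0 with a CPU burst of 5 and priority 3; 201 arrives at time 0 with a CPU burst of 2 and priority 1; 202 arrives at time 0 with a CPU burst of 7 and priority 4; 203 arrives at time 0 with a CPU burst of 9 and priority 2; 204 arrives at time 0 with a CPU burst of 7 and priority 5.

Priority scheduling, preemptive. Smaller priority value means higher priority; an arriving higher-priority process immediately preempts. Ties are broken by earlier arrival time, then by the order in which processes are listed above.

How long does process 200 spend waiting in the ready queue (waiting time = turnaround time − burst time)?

11

Timeline: | 201 0-2 | 203 2-11 | 200 11-16 | 202 16-23 | 204 23-30 |
Completion: 200=16  201=2  202=23  203=11  204=30
Turnaround (C−A): 200=16  201=2  202=23  203=11  204=30
Waiting(200) = turnaround − burst = 16 − 5 = 11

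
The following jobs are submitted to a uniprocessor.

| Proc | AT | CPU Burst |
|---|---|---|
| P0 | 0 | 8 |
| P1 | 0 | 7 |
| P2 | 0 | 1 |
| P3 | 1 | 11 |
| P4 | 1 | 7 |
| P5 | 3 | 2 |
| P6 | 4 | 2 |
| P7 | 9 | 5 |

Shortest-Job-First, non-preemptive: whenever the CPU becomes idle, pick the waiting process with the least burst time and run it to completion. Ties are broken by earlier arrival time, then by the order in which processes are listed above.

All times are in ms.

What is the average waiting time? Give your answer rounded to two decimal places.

Schedule: | P2 0-1 | P1 1-8 | P5 8-10 | P6 10-12 | P7 12-17 | P4 17-24 | P0 24-32 | P3 32-43 |
Completion: P0=32  P1=8  P2=1  P3=43  P4=24  P5=10  P6=12  P7=17
Waiting times: P0=24, P1=1, P2=0, P3=31, P4=16, P5=5, P6=6, P7=3
Average waiting = (24+1+0+31+16+5+6+3) / 8 = 86/8 = 10.75

10.75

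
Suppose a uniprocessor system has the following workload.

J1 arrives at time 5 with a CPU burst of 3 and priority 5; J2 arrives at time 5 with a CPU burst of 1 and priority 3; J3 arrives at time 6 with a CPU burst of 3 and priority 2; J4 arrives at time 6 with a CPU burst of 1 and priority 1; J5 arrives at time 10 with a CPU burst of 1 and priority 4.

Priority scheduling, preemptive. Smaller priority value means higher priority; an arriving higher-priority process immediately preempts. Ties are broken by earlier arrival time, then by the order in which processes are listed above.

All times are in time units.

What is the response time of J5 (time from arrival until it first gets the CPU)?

0

Schedule: | idle 0-5 | J2 5-6 | J4 6-7 | J3 7-10 | J5 10-11 | J1 11-14 |
Completion: J1=14  J2=6  J3=10  J4=7  J5=11
Turnaround (C−A): J1=9  J2=1  J3=4  J4=1  J5=1
Response(J5) = first start − arrival = 10 − 10 = 0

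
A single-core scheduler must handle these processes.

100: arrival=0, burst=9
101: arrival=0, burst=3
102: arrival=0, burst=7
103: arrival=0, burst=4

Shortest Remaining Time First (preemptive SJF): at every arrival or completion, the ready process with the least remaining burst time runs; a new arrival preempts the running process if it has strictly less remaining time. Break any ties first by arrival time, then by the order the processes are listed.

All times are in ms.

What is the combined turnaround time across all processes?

Schedule: | 101 0-3 | 103 3-7 | 102 7-14 | 100 14-23 |
Completion: 100=23  101=3  102=14  103=7
Turnaround (C−A): 100=23  101=3  102=14  103=7
Turnaround = completion − arrival: 100=23, 101=3, 102=14, 103=7
Total turnaround = 23 + 3 + 14 + 7 = 47

47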